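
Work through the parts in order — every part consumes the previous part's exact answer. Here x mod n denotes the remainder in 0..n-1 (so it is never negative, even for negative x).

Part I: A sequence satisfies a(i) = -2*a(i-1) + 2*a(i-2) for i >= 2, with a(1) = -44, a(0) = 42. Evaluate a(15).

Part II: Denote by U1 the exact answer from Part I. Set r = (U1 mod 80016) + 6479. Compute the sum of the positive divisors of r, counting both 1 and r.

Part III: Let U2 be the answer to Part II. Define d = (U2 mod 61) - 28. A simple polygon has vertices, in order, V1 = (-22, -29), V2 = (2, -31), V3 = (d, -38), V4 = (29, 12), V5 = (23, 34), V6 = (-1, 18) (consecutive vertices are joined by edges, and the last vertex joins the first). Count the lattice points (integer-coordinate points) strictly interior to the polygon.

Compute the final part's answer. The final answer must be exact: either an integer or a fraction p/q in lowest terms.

1625

Part I: a(2) = -2*(-44) + 2*(42) = 172; iterating: a(2)=172, a(3)=-432, a(4)=1208, a(5)=-3280, a(6)=8976, a(7)=-24512, a(8)=66976, a(9)=-182976, a(10)=499904, a(11)=-1365760, a(12)=3731328, a(13)=-10194176, a(14)=27851008, a(15)=-76090368; answer -76090368
Part II: U1 = -76090368; r = 11327; 11327 = 47 * 241; sigma = (1 + 47) * (1 + 241) = 48 * 242 = 11616; answer 11616
Part III: U2 = 11616; d = -2; cross terms: (-22*-31 - 2*-29)=740, (2*-38 - -2*-31)=-138, (-2*12 - 29*-38)=1078, (29*34 - 23*12)=710, (23*18 - -1*34)=448, (-1*-29 - -22*18)=425; twice the area = |3263| = 3263; area = 3263/2; boundary points = 2 + 1 + 1 + 2 + 8 + 1 = 15; strictly interior points = area - boundary/2 + 1 = 1625; answer 1625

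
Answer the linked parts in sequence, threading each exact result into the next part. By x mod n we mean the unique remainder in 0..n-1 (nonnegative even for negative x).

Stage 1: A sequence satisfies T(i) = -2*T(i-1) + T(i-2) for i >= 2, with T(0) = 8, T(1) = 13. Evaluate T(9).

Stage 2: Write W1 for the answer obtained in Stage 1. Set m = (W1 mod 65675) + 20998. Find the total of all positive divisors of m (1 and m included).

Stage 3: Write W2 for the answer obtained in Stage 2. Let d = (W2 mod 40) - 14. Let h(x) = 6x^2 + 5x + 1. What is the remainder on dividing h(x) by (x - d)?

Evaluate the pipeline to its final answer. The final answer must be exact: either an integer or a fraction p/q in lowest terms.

Stage 1: T(2) = -2*(13) + 1*(8) = -18; iterating: T(2)=-18, T(3)=49, T(4)=-116, T(5)=281, T(6)=-678, T(7)=1637, T(8)=-3952, T(9)=9541; answer 9541
Stage 2: W1 = 9541; m = 30539; 30539 is prime, so its only divisors are 1 and 30539; sigma = 1 + 30539 = 30540; answer 30540
Stage 3: W2 = 30540; d = 6; remainder = value at the root: 6*(6)^2 + 5*(6)^1 + 1 = (216) + (30) + (1) = 247; answer 247

247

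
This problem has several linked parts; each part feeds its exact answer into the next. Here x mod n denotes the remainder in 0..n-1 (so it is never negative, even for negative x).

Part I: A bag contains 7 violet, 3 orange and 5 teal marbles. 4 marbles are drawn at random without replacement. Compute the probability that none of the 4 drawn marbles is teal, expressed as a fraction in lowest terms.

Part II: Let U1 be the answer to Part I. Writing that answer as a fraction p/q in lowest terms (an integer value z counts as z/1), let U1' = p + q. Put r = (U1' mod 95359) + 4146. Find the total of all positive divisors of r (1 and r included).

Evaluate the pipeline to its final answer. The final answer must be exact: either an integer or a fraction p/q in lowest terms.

5920

Part I: total draws C(15,4) = 1365; favorable C(10,4) = 210; P = 2/13; answer 2/13
Part II: U1 = 2/13; threaded value p + q = 15; r = 4161; 4161 = 3 * 19 * 73; sigma = (1 + 3) * (1 + 19) * (1 + 73) = 4 * 20 * 74 = 5920; answer 5920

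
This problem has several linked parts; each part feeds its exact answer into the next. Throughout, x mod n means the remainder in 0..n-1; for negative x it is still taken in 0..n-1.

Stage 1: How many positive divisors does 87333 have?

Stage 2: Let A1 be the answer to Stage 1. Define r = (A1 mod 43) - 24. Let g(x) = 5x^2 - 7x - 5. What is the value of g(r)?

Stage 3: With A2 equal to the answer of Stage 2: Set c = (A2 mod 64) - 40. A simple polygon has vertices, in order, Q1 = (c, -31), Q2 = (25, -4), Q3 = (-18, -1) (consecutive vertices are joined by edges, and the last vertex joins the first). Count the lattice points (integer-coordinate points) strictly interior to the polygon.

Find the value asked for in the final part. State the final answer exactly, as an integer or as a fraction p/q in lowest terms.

Stage 1: 87333 = 3 * 43 * 677; number of divisors = (1+1) * (1+1) * (1+1) = 8; answer 8
Stage 2: A1 = 8; r = -16; 5*(-16)^2 - 7*(-16)^1 - 5 = (1280) + (112) + (-5) = 1387; answer 1387
Stage 3: A2 = 1387; c = 3; cross terms: (3*-4 - 25*-31)=763, (25*-1 - -18*-4)=-97, (-18*-31 - 3*-1)=561; twice the area = |1227| = 1227; area = 1227/2; boundary points = 1 + 1 + 3 = 5; strictly interior points = area - boundary/2 + 1 = 612; answer 612

612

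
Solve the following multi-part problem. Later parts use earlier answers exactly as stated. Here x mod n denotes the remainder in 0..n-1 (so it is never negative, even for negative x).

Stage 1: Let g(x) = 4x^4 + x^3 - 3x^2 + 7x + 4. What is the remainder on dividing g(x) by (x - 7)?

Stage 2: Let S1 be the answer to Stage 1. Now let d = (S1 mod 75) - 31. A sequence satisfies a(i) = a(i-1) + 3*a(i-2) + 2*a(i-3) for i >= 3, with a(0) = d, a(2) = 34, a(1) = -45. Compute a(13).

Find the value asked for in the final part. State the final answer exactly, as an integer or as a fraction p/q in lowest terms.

-528453

Stage 1: remainder = value at the root: 4*(7)^4 + 1*(7)^3 - 3*(7)^2 + 7*(7)^1 + 4 = (9604) + (343) + (-147) + (49) + (4) = 9853; answer 9853
Stage 2: S1 = 9853; d = -3; a(3) = 1*(34) + 3*(-45) + 2*(-3) = -107; iterating: a(3)=-107, a(4)=-95, a(5)=-348, a(6)=-847, a(7)=-2081, a(8)=-5318, a(9)=-13255, a(10)=-33371, a(11)=-83772, a(12)=-210395, a(13)=-528453; answer -528453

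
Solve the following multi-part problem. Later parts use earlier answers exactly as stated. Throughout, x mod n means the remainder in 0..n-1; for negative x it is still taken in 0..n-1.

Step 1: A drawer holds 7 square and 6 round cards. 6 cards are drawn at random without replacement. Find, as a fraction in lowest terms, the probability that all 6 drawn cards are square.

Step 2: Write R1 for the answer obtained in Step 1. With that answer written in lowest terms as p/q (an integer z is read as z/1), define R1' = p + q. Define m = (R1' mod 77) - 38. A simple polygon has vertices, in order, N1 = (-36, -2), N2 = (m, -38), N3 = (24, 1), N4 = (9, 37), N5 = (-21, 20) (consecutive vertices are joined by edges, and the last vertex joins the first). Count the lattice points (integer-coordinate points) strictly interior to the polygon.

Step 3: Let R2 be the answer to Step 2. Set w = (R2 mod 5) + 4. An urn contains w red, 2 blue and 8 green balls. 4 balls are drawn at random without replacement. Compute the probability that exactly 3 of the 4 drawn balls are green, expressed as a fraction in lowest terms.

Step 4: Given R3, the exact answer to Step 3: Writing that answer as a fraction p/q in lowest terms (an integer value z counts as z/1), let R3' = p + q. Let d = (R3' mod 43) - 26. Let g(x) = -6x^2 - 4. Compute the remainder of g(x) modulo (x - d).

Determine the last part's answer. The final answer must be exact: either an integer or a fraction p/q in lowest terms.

-490

Step 1: total draws C(13,6) = 1716; favorable C(7,6) = 7; P = 7/1716; answer 7/1716
Step 2: R1 = 7/1716; threaded value p + q = 1723; m = -9; cross terms: (-36*-38 - -9*-2)=1350, (-9*1 - 24*-38)=903, (24*37 - 9*1)=879, (9*20 - -21*37)=957, (-21*-2 - -36*20)=762; twice the area = |4851| = 4851; area = 4851/2; boundary points = 9 + 3 + 3 + 1 + 1 = 17; strictly interior points = area - boundary/2 + 1 = 2418; answer 2418
Step 3: R2 = 2418; w = 7; total draws C(17,4) = 2380; favorable C(8,3)*C(9,1) = 504; P = 18/85; answer 18/85
Step 4: R3 = 18/85; threaded value p + q = 103; d = -9; remainder = value at the root: -6*(-9)^2 - 4 = (-486) + (-4) = -490; answer -490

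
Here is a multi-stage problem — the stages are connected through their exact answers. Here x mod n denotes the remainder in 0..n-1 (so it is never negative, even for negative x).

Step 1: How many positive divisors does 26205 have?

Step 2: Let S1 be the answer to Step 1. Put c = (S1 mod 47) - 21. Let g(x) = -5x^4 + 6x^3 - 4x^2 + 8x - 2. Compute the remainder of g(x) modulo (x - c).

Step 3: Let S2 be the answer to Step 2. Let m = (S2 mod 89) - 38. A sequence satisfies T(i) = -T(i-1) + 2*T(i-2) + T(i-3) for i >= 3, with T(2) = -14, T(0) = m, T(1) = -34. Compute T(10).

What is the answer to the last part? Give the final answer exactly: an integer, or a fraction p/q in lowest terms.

481

Step 1: 26205 = 3 * 5 * 1747; number of divisors = (1+1) * (1+1) * (1+1) = 8; answer 8
Step 2: S1 = 8; c = -13; remainder = value at the root: -5*(-13)^4 + 6*(-13)^3 - 4*(-13)^2 + 8*(-13)^1 - 2 = (-142805) + (-13182) + (-676) + (-104) + (-2) = -156769; answer -156769
Step 3: S2 = -156769; m = 11; T(3) = -1*(-14) + 2*(-34) + 1*(11) = -43; iterating: T(3)=-43, T(4)=-19, T(5)=-81, T(6)=0, T(7)=-181, T(8)=100, T(9)=-462, T(10)=481; answer 481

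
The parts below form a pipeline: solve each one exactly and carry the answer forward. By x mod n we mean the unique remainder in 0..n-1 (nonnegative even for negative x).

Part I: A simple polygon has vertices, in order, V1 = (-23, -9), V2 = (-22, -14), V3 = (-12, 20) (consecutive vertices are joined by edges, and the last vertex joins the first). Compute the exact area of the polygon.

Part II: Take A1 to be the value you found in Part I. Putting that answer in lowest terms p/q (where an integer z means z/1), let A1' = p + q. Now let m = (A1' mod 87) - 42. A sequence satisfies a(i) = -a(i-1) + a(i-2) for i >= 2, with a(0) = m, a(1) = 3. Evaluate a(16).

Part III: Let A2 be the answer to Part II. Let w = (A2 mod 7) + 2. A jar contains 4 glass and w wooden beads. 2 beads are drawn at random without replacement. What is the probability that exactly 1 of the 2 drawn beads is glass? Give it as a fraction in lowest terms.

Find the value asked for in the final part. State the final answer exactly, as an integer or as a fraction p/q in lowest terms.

Part I: cross terms: (-23*-14 - -22*-9)=124, (-22*20 - -12*-14)=-608, (-12*-9 - -23*20)=568; twice the area = |84| = 84; area = 42; answer 42
Part II: A1 = 42; threaded value p + q = 43; m = 1; a(2) = -1*(3) + 1*(1) = -2; iterating: a(2)=-2, a(3)=5, a(4)=-7, a(5)=12, a(6)=-19, a(7)=31, a(8)=-50, a(9)=81, a(10)=-131, a(11)=212, a(12)=-343, a(13)=555, a(14)=-898, a(15)=1453, a(16)=-2351; answer -2351
Part III: A2 = -2351; w = 3; total draws C(7,2) = 21; favorable C(4,1)*C(3,1) = 12; P = 4/7; answer 4/7

4/7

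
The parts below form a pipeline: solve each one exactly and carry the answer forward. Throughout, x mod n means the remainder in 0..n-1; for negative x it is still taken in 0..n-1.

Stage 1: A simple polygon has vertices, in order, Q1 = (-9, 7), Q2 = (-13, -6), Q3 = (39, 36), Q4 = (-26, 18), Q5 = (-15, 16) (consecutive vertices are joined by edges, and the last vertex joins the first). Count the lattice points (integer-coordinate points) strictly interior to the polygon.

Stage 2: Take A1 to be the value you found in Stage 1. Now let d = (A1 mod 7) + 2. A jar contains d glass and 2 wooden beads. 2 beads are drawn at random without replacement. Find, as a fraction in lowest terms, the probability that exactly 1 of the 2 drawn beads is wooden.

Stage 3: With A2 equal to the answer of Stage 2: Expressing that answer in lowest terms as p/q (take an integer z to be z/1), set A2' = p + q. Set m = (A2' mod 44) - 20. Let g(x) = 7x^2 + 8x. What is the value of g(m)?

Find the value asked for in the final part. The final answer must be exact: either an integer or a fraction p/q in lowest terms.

Stage 1: cross terms: (-9*-6 - -13*7)=145, (-13*36 - 39*-6)=-234, (39*18 - -26*36)=1638, (-26*16 - -15*18)=-146, (-15*7 - -9*16)=39; twice the area = |1442| = 1442; area = 721; boundary points = 1 + 2 + 1 + 1 + 3 = 8; strictly interior points = area - boundary/2 + 1 = 718; answer 718
Stage 2: A1 = 718; d = 6; total draws C(8,2) = 28; favorable C(2,1)*C(6,1) = 12; P = 3/7; answer 3/7
Stage 3: A2 = 3/7; threaded value p + q = 10; m = -10; 7*(-10)^2 + 8*(-10)^1 = (700) + (-80) = 620; answer 620

620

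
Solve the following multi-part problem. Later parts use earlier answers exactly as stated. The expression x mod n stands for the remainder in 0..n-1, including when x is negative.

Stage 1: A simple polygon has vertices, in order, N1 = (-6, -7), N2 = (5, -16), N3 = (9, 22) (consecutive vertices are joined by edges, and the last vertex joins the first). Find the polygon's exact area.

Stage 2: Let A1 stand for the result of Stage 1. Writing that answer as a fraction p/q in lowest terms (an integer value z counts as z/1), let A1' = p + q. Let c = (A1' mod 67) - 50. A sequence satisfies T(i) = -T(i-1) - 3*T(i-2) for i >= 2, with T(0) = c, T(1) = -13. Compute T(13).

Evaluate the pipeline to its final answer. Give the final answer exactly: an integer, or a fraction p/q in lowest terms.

Stage 1: cross terms: (-6*-16 - 5*-7)=131, (5*22 - 9*-16)=254, (9*-7 - -6*22)=69; twice the area = |454| = 454; area = 227; answer 227
Stage 2: A1 = 227; threaded value p + q = 228; c = -23; T(2) = -1*(-13) - 3*(-23) = 82; iterating: T(2)=82, T(3)=-43, T(4)=-203, T(5)=332, T(6)=277, T(7)=-1273, T(8)=442, T(9)=3377, T(10)=-4703, T(11)=-5428, T(12)=19537, T(13)=-3253; answer -3253

-3253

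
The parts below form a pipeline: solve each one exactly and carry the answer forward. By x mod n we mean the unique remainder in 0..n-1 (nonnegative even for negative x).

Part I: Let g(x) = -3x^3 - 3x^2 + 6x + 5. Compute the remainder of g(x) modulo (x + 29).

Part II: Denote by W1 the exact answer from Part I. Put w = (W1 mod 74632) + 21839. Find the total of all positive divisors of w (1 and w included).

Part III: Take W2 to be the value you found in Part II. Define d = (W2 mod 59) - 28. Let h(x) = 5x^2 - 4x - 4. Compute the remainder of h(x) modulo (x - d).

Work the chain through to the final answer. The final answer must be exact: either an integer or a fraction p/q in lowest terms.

Part I: remainder = value at the root: -3*(-29)^3 - 3*(-29)^2 + 6*(-29)^1 + 5 = (73167) + (-2523) + (-174) + (5) = 70475; answer 70475
Part II: W1 = 70475; w = 92314; 92314 = 2 * 101 * 457; sigma = (1 + 2) * (1 + 101) * (1 + 457) = 3 * 102 * 458 = 140148; answer 140148
Part III: W2 = 140148; d = -5; remainder = value at the root: 5*(-5)^2 - 4*(-5)^1 - 4 = (125) + (20) + (-4) = 141; answer 141

141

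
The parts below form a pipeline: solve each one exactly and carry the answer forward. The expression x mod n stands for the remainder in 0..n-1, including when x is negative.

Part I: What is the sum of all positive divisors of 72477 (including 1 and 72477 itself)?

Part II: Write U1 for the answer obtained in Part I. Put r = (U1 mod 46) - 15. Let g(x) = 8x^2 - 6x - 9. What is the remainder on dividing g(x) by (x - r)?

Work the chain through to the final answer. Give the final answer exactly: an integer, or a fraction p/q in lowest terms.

693

Part I: 72477 = 3^2 * 8053; sigma = (1 + 3 + 9) * (1 + 8053) = 13 * 8054 = 104702; answer 104702
Part II: U1 = 104702; r = -9; remainder = value at the root: 8*(-9)^2 - 6*(-9)^1 - 9 = (648) + (54) + (-9) = 693; answer 693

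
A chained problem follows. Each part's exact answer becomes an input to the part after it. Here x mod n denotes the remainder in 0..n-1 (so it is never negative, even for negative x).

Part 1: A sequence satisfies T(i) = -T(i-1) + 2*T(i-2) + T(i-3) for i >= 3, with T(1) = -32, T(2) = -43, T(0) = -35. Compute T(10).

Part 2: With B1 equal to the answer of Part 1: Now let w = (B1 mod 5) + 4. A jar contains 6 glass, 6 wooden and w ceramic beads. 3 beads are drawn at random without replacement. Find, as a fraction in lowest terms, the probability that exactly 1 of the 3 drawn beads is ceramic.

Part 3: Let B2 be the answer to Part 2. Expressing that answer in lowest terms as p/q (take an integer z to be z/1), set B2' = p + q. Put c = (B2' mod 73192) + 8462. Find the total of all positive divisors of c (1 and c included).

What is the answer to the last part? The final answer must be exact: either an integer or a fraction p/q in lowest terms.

Part 1: T(3) = -1*(-43) + 2*(-32) + 1*(-35) = -56; iterating: T(3)=-56, T(4)=-62, T(5)=-93, T(6)=-87, T(7)=-161, T(8)=-106, T(9)=-303, T(10)=-70; answer -70
Part 2: B1 = -70; w = 4; total draws C(16,3) = 560; favorable C(4,1)*C(12,2) = 264; P = 33/70; answer 33/70
Part 3: B2 = 33/70; threaded value p + q = 103; c = 8565; 8565 = 3 * 5 * 571; sigma = (1 + 3) * (1 + 5) * (1 + 571) = 4 * 6 * 572 = 13728; answer 13728

13728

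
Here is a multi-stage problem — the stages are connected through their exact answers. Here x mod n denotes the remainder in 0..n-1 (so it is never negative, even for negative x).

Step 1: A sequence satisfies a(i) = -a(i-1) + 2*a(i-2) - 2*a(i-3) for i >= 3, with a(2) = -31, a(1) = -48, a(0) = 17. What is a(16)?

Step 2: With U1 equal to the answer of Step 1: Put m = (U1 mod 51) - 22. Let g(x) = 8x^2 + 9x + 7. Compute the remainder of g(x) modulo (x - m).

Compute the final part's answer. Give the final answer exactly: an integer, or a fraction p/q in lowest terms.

2472

Step 1: a(3) = -1*(-31) + 2*(-48) - 2*(17) = -99; iterating: a(3)=-99, a(4)=133, a(5)=-269, a(6)=733, a(7)=-1537, a(8)=3541, a(9)=-8081, a(10)=18237, a(11)=-41481, a(12)=94117, a(13)=-213553, a(14)=484749, a(15)=-1100089, a(16)=2496693; answer 2496693
Step 2: U1 = 2496693; m = 17; remainder = value at the root: 8*(17)^2 + 9*(17)^1 + 7 = (2312) + (153) + (7) = 2472; answer 2472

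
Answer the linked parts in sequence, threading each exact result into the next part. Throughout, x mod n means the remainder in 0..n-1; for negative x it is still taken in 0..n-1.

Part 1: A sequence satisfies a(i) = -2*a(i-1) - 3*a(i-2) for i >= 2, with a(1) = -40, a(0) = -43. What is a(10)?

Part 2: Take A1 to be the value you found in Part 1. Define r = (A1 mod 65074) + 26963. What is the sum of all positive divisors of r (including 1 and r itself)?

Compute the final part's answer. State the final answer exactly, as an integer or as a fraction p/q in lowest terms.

78624

Part 1: a(2) = -2*(-40) - 3*(-43) = 209; iterating: a(2)=209, a(3)=-298, a(4)=-31, a(5)=956, a(6)=-1819, a(7)=770, a(8)=3917, a(9)=-10144, a(10)=8537; answer 8537
Part 2: A1 = 8537; r = 35500; 35500 = 2^2 * 5^3 * 71; sigma = (1 + 2 + 4) * (1 + 5 + 25 + 125) * (1 + 71) = 7 * 156 * 72 = 78624; answer 78624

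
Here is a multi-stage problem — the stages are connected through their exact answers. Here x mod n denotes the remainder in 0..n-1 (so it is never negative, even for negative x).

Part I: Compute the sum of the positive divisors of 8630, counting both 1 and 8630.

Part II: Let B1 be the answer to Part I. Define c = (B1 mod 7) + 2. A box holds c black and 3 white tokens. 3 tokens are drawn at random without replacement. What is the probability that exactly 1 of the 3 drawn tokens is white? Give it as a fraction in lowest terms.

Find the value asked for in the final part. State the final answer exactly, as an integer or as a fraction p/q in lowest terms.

Part I: 8630 = 2 * 5 * 863; sigma = (1 + 2) * (1 + 5) * (1 + 863) = 3 * 6 * 864 = 15552; answer 15552
Part II: B1 = 15552; c = 7; total draws C(10,3) = 120; favorable C(3,1)*C(7,2) = 63; P = 21/40; answer 21/40

21/40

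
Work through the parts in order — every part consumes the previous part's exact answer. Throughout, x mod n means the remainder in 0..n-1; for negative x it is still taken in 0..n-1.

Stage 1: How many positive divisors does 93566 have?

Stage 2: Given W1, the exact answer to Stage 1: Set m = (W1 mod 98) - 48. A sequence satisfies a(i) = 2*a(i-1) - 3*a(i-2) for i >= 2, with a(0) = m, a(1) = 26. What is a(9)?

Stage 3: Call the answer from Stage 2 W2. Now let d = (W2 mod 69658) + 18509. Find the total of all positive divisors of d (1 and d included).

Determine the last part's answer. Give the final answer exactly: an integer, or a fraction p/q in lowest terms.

Stage 1: 93566 = 2 * 11 * 4253; number of divisors = (1+1) * (1+1) * (1+1) = 8; answer 8
Stage 2: W1 = 8; m = -40; a(2) = 2*(26) - 3*(-40) = 172; iterating: a(2)=172, a(3)=266, a(4)=16, a(5)=-766, a(6)=-1580, a(7)=-862, a(8)=3016, a(9)=8618; answer 8618
Stage 3: W2 = 8618; d = 27127; 27127 is prime, so its only divisors are 1 and 27127; sigma = 1 + 27127 = 27128; answer 27128

27128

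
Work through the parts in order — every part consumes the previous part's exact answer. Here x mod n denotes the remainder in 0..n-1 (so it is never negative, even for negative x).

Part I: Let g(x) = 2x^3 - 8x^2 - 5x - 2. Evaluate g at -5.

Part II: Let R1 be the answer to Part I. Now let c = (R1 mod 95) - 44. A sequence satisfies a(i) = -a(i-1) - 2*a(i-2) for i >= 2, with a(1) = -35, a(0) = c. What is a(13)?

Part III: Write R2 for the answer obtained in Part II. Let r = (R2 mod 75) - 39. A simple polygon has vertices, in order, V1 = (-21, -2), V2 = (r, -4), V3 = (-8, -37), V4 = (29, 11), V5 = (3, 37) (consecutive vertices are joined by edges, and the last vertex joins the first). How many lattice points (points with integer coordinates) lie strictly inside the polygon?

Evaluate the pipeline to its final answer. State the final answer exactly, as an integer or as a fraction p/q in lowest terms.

Part I: 2*(-5)^3 - 8*(-5)^2 - 5*(-5)^1 - 2 = (-250) + (-200) + (25) + (-2) = -427; answer -427
Part II: R1 = -427; c = 4; a(2) = -1*(-35) - 2*(4) = 27; iterating: a(2)=27, a(3)=43, a(4)=-97, a(5)=11, a(6)=183, a(7)=-205, a(8)=-161, a(9)=571, a(10)=-249, a(11)=-893, a(12)=1391, a(13)=395; answer 395
Part III: R2 = 395; r = -19; cross terms: (-21*-4 - -19*-2)=46, (-19*-37 - -8*-4)=671, (-8*11 - 29*-37)=985, (29*37 - 3*11)=1040, (3*-2 - -21*37)=771; twice the area = |3513| = 3513; area = 3513/2; boundary points = 2 + 11 + 1 + 26 + 3 = 43; strictly interior points = area - boundary/2 + 1 = 1736; answer 1736

1736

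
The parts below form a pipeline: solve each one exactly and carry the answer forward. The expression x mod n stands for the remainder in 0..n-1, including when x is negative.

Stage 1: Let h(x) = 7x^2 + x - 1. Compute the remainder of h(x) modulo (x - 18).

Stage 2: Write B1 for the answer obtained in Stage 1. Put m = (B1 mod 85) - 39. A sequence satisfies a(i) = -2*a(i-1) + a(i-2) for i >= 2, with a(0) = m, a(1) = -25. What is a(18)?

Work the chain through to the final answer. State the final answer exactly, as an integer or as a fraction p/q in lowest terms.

109526054

Stage 1: remainder = value at the root: 7*(18)^2 + 1*(18)^1 - 1 = (2268) + (18) + (-1) = 2285; answer 2285
Stage 2: B1 = 2285; m = 36; a(2) = -2*(-25) + 1*(36) = 86; iterating: a(2)=86, a(3)=-197, a(4)=480, a(5)=-1157, a(6)=2794, a(7)=-6745, a(8)=16284, a(9)=-39313, a(10)=94910, a(11)=-229133, a(12)=553176, a(13)=-1335485, a(14)=3224146, a(15)=-7783777, a(16)=18791700, a(17)=-45367177, a(18)=109526054; answer 109526054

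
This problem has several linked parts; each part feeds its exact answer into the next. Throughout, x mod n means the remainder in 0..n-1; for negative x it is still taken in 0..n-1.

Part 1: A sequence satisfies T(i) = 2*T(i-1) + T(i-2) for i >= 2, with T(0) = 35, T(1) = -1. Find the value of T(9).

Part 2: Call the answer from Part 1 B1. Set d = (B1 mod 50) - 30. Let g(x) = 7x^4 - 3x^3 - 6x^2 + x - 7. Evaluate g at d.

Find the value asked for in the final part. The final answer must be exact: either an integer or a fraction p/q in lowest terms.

Part 1: T(2) = 2*(-1) + 1*(35) = 33; iterating: T(2)=33, T(3)=65, T(4)=163, T(5)=391, T(6)=945, T(7)=2281, T(8)=5507, T(9)=13295; answer 13295
Part 2: B1 = 13295; d = 15; 7*(15)^4 - 3*(15)^3 - 6*(15)^2 + 1*(15)^1 - 7 = (354375) + (-10125) + (-1350) + (15) + (-7) = 342908; answer 342908

342908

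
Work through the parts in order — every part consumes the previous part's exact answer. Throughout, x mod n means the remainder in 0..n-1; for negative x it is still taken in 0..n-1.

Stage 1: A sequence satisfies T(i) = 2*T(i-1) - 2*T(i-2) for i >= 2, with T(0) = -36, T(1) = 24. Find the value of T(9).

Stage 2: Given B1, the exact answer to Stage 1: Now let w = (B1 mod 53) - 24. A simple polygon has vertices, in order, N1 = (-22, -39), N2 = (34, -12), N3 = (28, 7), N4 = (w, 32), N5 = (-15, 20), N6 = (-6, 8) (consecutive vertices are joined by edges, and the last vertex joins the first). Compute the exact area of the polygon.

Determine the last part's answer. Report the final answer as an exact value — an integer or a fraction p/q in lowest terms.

Stage 1: T(2) = 2*(24) - 2*(-36) = 120; iterating: T(2)=120, T(3)=192, T(4)=144, T(5)=-96, T(6)=-480, T(7)=-768, T(8)=-576, T(9)=384; answer 384
Stage 2: B1 = 384; w = -11; cross terms: (-22*-12 - 34*-39)=1590, (34*7 - 28*-12)=574, (28*32 - -11*7)=973, (-11*20 - -15*32)=260, (-15*8 - -6*20)=0, (-6*-39 - -22*8)=410; twice the area = |3807| = 3807; area = 3807/2; answer 3807/2

3807/2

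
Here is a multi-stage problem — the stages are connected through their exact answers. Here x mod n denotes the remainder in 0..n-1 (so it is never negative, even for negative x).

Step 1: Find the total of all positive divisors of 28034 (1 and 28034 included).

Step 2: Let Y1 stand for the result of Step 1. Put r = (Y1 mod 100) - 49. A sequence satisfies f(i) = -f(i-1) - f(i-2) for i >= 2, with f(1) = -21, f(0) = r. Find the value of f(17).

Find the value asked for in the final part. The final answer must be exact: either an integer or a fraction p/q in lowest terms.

Step 1: 28034 = 2 * 107 * 131; sigma = (1 + 2) * (1 + 107) * (1 + 131) = 3 * 108 * 132 = 42768; answer 42768
Step 2: Y1 = 42768; r = 19; f(2) = -1*(-21) - 1*(19) = 2; iterating: f(2)=2, f(3)=19, f(4)=-21, f(5)=2, f(6)=19, f(7)=-21, f(8)=2, f(9)=19, f(10)=-21, f(11)=2, f(12)=19, f(13)=-21, f(14)=2, f(15)=19, f(16)=-21, f(17)=2; answer 2

2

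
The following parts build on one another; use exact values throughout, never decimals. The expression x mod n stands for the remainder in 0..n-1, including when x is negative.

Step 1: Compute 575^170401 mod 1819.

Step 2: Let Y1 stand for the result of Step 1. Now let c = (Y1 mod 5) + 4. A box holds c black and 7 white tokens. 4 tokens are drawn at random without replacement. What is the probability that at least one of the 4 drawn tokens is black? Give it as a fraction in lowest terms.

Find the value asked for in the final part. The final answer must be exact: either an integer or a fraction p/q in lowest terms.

Step 1: squarings mod 1819: 575^1=575, 575^2=1386, 575^4=132, 575^8=1053, 575^16=1038, 575^32=596, 575^64=511, 575^128=1004, 575^256=290, 575^512=426, 575^1024=1395, 575^2048=1514, 575^4096=256, 575^8192=52, 575^16384=885, 575^32768=1055, 575^65536=1616, 575^131072=1191; 575^170401 = 575^1 * 575^32 * 575^128 * 575^256 * 575^2048 * 575^4096 * 575^32768 * 575^131072 = 303 (mod 1819); answer 303
Step 2: Y1 = 303; c = 7; total draws C(14,4) = 1001; complement C(7,4) = 35; favorable 1001 - 35 = 966; P = 138/143; answer 138/143

138/143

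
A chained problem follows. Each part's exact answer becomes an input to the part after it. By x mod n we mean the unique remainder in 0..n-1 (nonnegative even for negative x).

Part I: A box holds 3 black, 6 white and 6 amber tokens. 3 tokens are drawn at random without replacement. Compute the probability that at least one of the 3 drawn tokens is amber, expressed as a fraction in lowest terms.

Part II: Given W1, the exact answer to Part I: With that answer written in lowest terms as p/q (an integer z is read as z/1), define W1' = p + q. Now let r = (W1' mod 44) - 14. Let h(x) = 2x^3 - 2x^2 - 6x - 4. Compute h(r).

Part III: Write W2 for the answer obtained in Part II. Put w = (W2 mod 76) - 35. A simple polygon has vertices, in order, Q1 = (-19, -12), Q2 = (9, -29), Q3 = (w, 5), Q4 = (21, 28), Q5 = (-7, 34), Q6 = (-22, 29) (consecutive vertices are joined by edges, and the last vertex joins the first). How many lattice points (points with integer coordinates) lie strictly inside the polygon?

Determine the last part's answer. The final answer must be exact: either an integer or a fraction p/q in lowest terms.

2017

Part I: total draws C(15,3) = 455; complement C(9,3) = 84; favorable 455 - 84 = 371; P = 53/65; answer 53/65
Part II: W1 = 53/65; threaded value p + q = 118; r = 16; 2*(16)^3 - 2*(16)^2 - 6*(16)^1 - 4 = (8192) + (-512) + (-96) + (-4) = 7580; answer 7580
Part III: W2 = 7580; w = 21; cross terms: (-19*-29 - 9*-12)=659, (9*5 - 21*-29)=654, (21*28 - 21*5)=483, (21*34 - -7*28)=910, (-7*29 - -22*34)=545, (-22*-12 - -19*29)=815; twice the area = |4066| = 4066; area = 2033; boundary points = 1 + 2 + 23 + 2 + 5 + 1 = 34; strictly interior points = area - boundary/2 + 1 = 2017; answer 2017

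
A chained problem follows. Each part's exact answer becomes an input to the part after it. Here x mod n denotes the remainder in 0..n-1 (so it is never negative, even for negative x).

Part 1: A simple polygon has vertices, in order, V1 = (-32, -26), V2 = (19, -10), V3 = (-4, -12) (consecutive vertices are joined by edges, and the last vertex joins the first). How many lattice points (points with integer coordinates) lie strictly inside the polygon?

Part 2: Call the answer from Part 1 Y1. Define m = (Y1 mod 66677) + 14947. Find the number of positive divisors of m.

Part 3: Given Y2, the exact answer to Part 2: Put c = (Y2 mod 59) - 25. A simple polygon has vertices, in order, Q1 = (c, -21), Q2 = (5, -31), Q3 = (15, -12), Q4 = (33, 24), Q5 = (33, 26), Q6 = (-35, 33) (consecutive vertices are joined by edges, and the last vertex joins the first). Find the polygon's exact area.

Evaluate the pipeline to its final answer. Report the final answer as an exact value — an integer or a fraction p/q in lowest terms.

2769

Part 1: cross terms: (-32*-10 - 19*-26)=814, (19*-12 - -4*-10)=-268, (-4*-26 - -32*-12)=-280; twice the area = |266| = 266; area = 133; boundary points = 1 + 1 + 14 = 16; strictly interior points = area - boundary/2 + 1 = 126; answer 126
Part 2: Y1 = 126; m = 15073; 15073 is prime, so its only divisors are 1 and 15073; count = 2; answer 2
Part 3: Y2 = 2; c = -23; cross terms: (-23*-31 - 5*-21)=818, (5*-12 - 15*-31)=405, (15*24 - 33*-12)=756, (33*26 - 33*24)=66, (33*33 - -35*26)=1999, (-35*-21 - -23*33)=1494; twice the area = |5538| = 5538; area = 2769; answer 2769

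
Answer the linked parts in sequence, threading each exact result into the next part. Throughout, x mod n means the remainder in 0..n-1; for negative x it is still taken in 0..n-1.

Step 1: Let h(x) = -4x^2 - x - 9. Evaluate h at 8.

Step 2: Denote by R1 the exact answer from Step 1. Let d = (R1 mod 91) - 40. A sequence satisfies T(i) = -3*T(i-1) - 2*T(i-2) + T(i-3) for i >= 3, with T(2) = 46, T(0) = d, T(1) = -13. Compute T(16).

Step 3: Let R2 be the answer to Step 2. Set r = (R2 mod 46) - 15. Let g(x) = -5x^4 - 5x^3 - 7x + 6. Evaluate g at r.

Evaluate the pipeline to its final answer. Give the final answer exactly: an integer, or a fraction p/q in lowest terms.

Step 1: -4*(8)^2 - 1*(8)^1 - 9 = (-256) + (-8) + (-9) = -273; answer -273
Step 2: R1 = -273; d = -40; T(3) = -3*(46) - 2*(-13) + 1*(-40) = -152; iterating: T(3)=-152, T(4)=351, T(5)=-703, T(6)=1255, T(7)=-2008, T(8)=2811, T(9)=-3162, T(10)=1856, T(11)=3567, T(12)=-17575, T(13)=47447, T(14)=-103624, T(15)=198403, T(16)=-340514; answer -340514
Step 3: R2 = -340514; r = 9; -5*(9)^4 - 5*(9)^3 - 7*(9)^1 + 6 = (-32805) + (-3645) + (-63) + (6) = -36507; answer -36507

-36507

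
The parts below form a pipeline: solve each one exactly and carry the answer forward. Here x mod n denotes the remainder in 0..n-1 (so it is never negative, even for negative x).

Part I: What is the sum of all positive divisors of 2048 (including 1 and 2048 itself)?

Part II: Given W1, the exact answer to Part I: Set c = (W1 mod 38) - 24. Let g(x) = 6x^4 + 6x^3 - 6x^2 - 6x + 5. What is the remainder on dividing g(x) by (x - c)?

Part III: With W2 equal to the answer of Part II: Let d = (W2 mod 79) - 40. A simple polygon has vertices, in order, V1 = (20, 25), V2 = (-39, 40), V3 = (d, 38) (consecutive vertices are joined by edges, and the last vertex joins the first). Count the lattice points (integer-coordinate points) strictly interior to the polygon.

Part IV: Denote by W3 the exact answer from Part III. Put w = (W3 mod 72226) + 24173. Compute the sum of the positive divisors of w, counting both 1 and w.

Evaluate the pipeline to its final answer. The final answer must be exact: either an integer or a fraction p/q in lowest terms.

Part I: 2048 = 2^11; sigma = (1 + 2 + 4 + 8 + 16 + 32 + 64 + 128 + 256 + 512 + 1024 + 2048) = 4095; answer 4095
Part II: W1 = 4095; c = 5; remainder = value at the root: 6*(5)^4 + 6*(5)^3 - 6*(5)^2 - 6*(5)^1 + 5 = (3750) + (750) + (-150) + (-30) + (5) = 4325; answer 4325
Part III: W2 = 4325; d = 19; cross terms: (20*40 - -39*25)=1775, (-39*38 - 19*40)=-2242, (19*25 - 20*38)=-285; twice the area = |-752| = 752; area = 376; boundary points = 1 + 2 + 1 = 4; strictly interior points = area - boundary/2 + 1 = 375; answer 375
Part IV: W3 = 375; w = 24548; 24548 = 2^2 * 17 * 19^2; sigma = (1 + 2 + 4) * (1 + 17) * (1 + 19 + 361) = 7 * 18 * 381 = 48006; answer 48006

48006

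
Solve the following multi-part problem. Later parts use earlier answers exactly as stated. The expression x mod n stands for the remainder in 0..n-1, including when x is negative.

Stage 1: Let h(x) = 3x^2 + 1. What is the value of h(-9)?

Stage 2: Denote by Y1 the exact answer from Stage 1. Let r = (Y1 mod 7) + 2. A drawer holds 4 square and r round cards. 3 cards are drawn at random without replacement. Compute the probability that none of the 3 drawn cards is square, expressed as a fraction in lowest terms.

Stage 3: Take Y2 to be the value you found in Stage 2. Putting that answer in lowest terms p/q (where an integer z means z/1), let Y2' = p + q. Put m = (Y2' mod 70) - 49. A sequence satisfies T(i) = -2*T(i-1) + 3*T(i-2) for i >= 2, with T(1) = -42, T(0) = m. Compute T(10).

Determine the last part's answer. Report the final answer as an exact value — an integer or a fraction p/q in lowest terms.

915264

Stage 1: 3*(-9)^2 + 1 = (243) + (1) = 244; answer 244
Stage 2: Y1 = 244; r = 8; total draws C(12,3) = 220; favorable C(8,3) = 56; P = 14/55; answer 14/55
Stage 3: Y2 = 14/55; threaded value p + q = 69; m = 20; T(2) = -2*(-42) + 3*(20) = 144; iterating: T(2)=144, T(3)=-414, T(4)=1260, T(5)=-3762, T(6)=11304, T(7)=-33894, T(8)=101700, T(9)=-305082, T(10)=915264; answer 915264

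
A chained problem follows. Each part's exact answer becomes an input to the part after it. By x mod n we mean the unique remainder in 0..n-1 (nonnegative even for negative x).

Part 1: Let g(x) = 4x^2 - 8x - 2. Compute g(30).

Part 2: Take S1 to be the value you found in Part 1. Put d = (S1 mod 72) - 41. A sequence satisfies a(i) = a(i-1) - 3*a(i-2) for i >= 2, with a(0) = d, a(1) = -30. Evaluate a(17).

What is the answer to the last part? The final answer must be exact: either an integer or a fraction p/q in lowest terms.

Part 1: 4*(30)^2 - 8*(30)^1 - 2 = (3600) + (-240) + (-2) = 3358; answer 3358
Part 2: S1 = 3358; d = 5; a(2) = 1*(-30) - 3*(5) = -45; iterating: a(2)=-45, a(3)=45, a(4)=180, a(5)=45, a(6)=-495, a(7)=-630, a(8)=855, a(9)=2745, a(10)=180, a(11)=-8055, a(12)=-8595, a(13)=15570, a(14)=41355, a(15)=-5355, a(16)=-129420, a(17)=-113355; answer -113355

-113355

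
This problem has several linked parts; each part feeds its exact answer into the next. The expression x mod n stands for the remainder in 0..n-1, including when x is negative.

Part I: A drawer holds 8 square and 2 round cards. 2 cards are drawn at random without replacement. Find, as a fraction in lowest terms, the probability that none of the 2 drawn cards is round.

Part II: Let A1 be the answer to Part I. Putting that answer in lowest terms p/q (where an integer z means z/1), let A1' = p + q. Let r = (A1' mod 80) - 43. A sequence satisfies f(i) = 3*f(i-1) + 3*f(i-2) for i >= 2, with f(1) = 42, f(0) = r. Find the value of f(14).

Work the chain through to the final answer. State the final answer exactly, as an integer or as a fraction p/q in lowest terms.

1818551736

Part I: total draws C(10,2) = 45; favorable C(8,2) = 28; P = 28/45; answer 28/45
Part II: A1 = 28/45; threaded value p + q = 73; r = 30; f(2) = 3*(42) + 3*(30) = 216; iterating: f(2)=216, f(3)=774, f(4)=2970, f(5)=11232, f(6)=42606, f(7)=161514, f(8)=612360, f(9)=2321622, f(10)=8801946, f(11)=33370704, f(12)=126517950, f(13)=479665962, f(14)=1818551736; answer 1818551736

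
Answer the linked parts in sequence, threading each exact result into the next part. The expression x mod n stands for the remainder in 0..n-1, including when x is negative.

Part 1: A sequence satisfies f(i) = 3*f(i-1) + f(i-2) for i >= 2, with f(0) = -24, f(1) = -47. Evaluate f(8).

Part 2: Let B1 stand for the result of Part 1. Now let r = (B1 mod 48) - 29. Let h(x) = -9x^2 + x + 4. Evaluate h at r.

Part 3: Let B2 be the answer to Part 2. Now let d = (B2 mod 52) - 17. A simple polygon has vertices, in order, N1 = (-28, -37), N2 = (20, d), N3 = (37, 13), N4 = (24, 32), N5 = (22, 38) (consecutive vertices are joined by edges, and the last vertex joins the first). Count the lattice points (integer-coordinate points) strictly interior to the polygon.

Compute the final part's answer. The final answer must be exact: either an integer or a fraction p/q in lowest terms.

Part 1: f(2) = 3*(-47) + 1*(-24) = -165; iterating: f(2)=-165, f(3)=-542, f(4)=-1791, f(5)=-5915, f(6)=-19536, f(7)=-64523, f(8)=-213105; answer -213105
Part 2: B1 = -213105; r = -14; -9*(-14)^2 + 1*(-14)^1 + 4 = (-1764) + (-14) + (4) = -1774; answer -1774
Part 3: B2 = -1774; d = 29; cross terms: (-28*29 - 20*-37)=-72, (20*13 - 37*29)=-813, (37*32 - 24*13)=872, (24*38 - 22*32)=208, (22*-37 - -28*38)=250; twice the area = |445| = 445; area = 445/2; boundary points = 6 + 1 + 1 + 2 + 25 = 35; strictly interior points = area - boundary/2 + 1 = 206; answer 206

206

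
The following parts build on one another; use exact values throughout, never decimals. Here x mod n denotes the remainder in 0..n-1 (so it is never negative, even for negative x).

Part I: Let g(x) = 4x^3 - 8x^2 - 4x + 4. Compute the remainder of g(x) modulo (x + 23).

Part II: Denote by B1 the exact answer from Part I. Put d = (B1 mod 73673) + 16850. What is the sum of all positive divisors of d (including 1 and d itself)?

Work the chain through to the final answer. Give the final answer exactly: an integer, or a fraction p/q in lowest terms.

Part I: remainder = value at the root: 4*(-23)^3 - 8*(-23)^2 - 4*(-23)^1 + 4 = (-48668) + (-4232) + (92) + (4) = -52804; answer -52804
Part II: B1 = -52804; d = 37719; 37719 = 3^3 * 11 * 127; sigma = (1 + 3 + 9 + 27) * (1 + 11) * (1 + 127) = 40 * 12 * 128 = 61440; answer 61440

61440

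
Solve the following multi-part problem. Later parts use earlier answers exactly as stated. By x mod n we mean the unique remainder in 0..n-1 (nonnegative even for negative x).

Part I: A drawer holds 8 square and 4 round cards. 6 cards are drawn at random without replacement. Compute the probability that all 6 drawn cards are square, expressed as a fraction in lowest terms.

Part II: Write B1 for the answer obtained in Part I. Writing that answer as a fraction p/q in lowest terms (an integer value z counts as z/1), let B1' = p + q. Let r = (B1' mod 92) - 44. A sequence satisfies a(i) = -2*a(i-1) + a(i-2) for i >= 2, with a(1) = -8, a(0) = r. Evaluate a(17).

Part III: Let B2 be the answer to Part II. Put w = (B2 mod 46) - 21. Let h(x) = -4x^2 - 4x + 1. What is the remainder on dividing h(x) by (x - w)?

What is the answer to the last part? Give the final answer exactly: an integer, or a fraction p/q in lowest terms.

-727

Part I: total draws C(12,6) = 924; favorable C(8,6) = 28; P = 1/33; answer 1/33
Part II: B1 = 1/33; threaded value p + q = 34; r = -10; a(2) = -2*(-8) + 1*(-10) = 6; iterating: a(2)=6, a(3)=-20, a(4)=46, a(5)=-112, a(6)=270, a(7)=-652, a(8)=1574, a(9)=-3800, a(10)=9174, a(11)=-22148, a(12)=53470, a(13)=-129088, a(14)=311646, a(15)=-752380, a(16)=1816406, a(17)=-4385192; answer -4385192
Part III: B2 = -4385192; w = 13; remainder = value at the root: -4*(13)^2 - 4*(13)^1 + 1 = (-676) + (-52) + (1) = -727; answer -727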